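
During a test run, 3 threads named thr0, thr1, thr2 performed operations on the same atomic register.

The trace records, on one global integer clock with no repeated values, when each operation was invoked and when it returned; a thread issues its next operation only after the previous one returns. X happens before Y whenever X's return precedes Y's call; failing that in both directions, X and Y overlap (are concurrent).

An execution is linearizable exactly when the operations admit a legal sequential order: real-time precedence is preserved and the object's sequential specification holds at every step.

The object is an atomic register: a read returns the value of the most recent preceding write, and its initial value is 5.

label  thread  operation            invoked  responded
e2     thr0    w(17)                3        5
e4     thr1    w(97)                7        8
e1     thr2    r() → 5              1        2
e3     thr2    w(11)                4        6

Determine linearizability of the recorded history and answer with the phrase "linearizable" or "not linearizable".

one valid linearization: e1, e2, e3, e4
1. e1 r() → 5, leaving value 5
2. e2 w(17), leaving value 17
3. e3 w(11), leaving value 11
4. e4 w(97), leaving value 97

linearizable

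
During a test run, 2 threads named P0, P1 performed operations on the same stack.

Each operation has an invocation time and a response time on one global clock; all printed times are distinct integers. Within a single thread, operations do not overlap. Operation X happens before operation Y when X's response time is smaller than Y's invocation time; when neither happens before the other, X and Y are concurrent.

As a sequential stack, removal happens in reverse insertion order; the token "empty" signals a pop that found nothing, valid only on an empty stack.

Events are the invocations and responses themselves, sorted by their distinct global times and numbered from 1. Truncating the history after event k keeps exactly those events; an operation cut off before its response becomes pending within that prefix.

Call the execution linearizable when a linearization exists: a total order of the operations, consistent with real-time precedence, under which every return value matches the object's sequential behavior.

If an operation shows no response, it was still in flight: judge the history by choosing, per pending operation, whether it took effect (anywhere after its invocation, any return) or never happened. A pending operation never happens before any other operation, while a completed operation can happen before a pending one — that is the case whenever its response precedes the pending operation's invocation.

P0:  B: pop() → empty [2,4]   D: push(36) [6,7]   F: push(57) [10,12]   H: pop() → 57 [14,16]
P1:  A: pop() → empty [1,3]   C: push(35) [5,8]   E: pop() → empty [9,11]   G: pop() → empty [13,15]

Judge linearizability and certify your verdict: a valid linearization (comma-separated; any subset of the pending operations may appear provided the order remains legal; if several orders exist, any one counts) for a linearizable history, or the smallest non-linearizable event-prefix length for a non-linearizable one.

already the first 11 events (up to E's response at time 11) admit no linearization; the first 10 still do
no legal order exists: 4 real-time-consistent candidates over 5 completed stack operations, all rejected
every completion of the 1 pending operation (F) was checked; none linearizes
sample order A, B, C, D, E (pending dropped) stalls at step 5 — E pop() → empty has no legal effect
sample order A, B, D, C, E (pending dropped) stalls at step 5 — E pop() → empty has no legal effect

not linearizable — minimal violating prefix: 11 events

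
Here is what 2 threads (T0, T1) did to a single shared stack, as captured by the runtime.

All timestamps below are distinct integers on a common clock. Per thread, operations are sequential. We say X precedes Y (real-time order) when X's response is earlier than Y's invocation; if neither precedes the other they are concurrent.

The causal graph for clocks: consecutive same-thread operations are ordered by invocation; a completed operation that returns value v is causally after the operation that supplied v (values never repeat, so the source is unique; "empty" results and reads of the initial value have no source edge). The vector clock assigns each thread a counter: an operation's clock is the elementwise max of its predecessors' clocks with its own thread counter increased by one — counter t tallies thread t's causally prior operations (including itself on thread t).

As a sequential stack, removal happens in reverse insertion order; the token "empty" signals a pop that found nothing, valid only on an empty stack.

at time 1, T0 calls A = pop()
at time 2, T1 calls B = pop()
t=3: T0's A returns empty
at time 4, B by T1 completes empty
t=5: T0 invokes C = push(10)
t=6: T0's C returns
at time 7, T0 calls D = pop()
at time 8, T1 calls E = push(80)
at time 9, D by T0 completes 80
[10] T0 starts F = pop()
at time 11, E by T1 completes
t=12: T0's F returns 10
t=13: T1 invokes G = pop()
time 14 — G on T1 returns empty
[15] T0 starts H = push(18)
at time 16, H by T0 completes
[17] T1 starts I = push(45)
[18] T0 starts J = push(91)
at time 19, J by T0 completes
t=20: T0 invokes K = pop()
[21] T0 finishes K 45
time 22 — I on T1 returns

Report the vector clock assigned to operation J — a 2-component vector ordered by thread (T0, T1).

no predecessors for B (invoked 2): T1 increments from zero → (0, 1)
no predecessors for A (invoked 1): T0 increments from zero → (1, 0)
from VC(B)=(0, 1), E (invoked 8) maxes components and bumps T1 → (0, 2)
from VC(A)=(1, 0), C (invoked 5) maxes components and bumps T0 → (2, 0)
from VC(E)=(0, 2), G (invoked 13) maxes components and bumps T1 → (0, 3)
from VC(G)=(0, 3), I (invoked 17) maxes components and bumps T1 → (0, 4)
from VC(C)=(2, 0), VC(E)=(0, 2), D (invoked 7) maxes components and bumps T0 → (3, 2)
from VC(C)=(2, 0), VC(D)=(3, 2), F (invoked 10) maxes components and bumps T0 → (4, 2)
from VC(F)=(4, 2), H (invoked 15) maxes components and bumps T0 → (5, 2)
from VC(H)=(5, 2), J (invoked 18) maxes components and bumps T0 → (6, 2)
from VC(I)=(0, 4), VC(J)=(6, 2), K (invoked 20) maxes components and bumps T0 → (7, 4)
target: VC(J) = (6, 2)

(6, 2)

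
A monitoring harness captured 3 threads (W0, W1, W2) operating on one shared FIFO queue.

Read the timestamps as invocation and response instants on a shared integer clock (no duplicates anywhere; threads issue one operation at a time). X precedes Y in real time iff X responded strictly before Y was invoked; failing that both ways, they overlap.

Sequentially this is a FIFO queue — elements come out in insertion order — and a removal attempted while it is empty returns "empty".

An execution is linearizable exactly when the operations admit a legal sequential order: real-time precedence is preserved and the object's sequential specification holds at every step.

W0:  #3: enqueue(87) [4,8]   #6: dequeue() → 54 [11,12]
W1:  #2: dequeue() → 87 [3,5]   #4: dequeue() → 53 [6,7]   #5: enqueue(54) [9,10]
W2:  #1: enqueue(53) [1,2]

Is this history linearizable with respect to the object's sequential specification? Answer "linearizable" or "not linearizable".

not linearizable

events 1..4 are fine; event 5 — the response of #2 at time 5 — makes the prefix non-linearizable
one real-time candidate order over the 2 completed operations — the FIFO queue replay rejects it
no escape via the 1 pending operation (#3): every completion choice fails
one such order, #1, #2 (pending dropped), breaks at step 2 where #2 dequeue() → 87 is illegal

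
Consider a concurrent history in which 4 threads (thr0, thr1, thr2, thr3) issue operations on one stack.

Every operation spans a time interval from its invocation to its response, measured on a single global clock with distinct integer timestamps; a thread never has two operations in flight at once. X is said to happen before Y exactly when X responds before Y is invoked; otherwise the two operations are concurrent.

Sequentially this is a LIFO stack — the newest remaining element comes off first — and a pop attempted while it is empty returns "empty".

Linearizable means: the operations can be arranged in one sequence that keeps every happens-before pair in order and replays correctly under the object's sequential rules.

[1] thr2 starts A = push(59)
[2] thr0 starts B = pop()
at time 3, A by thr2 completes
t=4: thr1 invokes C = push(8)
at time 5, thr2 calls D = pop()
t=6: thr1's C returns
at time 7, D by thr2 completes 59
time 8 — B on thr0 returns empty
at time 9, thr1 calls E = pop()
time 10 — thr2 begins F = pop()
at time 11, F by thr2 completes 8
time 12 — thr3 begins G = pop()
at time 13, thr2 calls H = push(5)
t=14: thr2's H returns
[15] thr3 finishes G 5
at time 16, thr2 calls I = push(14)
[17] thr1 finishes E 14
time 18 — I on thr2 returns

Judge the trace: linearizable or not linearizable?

linearizable

witness order: A, D, B, C, F, H, G, I, E
after step 1 (A push(59)): stack <59>
after step 2 (D pop() → 59): stack <>
after step 3 (B pop() → empty): stack <>
after step 4 (C push(8)): stack <8>
after step 5 (F pop() → 8): stack <>
after step 6 (H push(5)): stack <5>
after step 7 (G pop() → 5): stack <>
after step 8 (I push(14)): stack <14>
after step 9 (E pop() → 14): stack <>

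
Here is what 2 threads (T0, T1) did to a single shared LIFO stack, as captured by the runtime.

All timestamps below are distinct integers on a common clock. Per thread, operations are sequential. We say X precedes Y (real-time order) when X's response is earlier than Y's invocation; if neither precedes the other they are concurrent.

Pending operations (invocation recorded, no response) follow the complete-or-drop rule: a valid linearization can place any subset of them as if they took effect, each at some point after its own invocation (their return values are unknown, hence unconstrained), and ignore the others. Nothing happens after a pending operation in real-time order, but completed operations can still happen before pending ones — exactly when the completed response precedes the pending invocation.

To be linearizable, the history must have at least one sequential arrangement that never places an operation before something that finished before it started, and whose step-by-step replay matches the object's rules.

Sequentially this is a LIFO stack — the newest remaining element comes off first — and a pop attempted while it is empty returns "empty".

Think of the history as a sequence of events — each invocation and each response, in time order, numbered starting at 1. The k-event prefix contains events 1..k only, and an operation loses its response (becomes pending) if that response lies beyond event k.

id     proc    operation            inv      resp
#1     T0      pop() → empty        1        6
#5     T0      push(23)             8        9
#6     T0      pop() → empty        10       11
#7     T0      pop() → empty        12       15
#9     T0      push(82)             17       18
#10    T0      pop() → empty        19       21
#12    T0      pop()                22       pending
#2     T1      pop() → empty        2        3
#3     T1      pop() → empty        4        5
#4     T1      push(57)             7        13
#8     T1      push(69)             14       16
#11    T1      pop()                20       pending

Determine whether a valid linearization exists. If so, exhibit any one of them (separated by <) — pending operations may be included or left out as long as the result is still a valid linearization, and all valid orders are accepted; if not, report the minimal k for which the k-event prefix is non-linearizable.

not linearizable — minimal violating prefix: 11 events

cut after 10 events: linearizable; cut after 11 events (#6 responds, time 11): not linearizable
real-time-consistent orders of the 5 completed operations: 3 — all fail the LIFO stack replay
including or dropping the 1 pending operation (#4) in any combination fails
e.g. #1, #2, #3, #5, #6 (pending dropped): illegal at step 5, since #6 pop() → empty cannot apply there
e.g. #2, #1, #3, #5, #6 (pending dropped): illegal at step 5, since #6 pop() → empty cannot apply there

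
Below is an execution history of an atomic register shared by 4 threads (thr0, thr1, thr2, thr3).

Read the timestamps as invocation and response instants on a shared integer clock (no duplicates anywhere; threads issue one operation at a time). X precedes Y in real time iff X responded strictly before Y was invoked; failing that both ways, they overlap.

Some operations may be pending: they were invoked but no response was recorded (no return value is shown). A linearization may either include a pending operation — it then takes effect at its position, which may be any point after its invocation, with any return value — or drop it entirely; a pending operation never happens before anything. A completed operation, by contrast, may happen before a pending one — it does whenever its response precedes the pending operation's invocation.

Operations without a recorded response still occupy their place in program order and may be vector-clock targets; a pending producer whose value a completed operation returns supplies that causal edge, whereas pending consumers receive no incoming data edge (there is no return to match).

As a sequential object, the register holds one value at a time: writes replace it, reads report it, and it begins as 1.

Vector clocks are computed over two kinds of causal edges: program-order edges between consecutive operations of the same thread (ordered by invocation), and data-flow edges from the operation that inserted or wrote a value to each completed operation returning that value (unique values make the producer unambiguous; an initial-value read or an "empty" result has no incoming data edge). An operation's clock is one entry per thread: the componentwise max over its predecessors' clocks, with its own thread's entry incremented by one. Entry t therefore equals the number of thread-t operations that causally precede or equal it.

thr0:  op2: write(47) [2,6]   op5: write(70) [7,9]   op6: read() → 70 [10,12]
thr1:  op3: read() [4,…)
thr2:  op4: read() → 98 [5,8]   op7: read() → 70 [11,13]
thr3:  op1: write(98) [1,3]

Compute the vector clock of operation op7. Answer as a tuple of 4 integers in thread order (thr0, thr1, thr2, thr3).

(2, 0, 2, 1)

op1, invoked 1, has no incoming edges; only thr3's bump applies → (0, 0, 0, 1)
op3, invoked 4, has no incoming edges; only thr1's bump applies → (0, 1, 0, 0)
op2, invoked 2, has no incoming edges; only thr0's bump applies → (1, 0, 0, 0)
from VC(op1)=(0, 0, 0, 1), op4 (invoked 5) maxes components and bumps thr2 → (0, 0, 1, 1)
from VC(op2)=(1, 0, 0, 0), op5 (invoked 7) maxes components and bumps thr0 → (2, 0, 0, 0)
from VC(op5)=(2, 0, 0, 0), op6 (invoked 10) maxes components and bumps thr0 → (3, 0, 0, 0)
from VC(op4)=(0, 0, 1, 1), VC(op5)=(2, 0, 0, 0), op7 (invoked 11) maxes components and bumps thr2 → (2, 0, 2, 1)
target: VC(op7) = (2, 0, 2, 1)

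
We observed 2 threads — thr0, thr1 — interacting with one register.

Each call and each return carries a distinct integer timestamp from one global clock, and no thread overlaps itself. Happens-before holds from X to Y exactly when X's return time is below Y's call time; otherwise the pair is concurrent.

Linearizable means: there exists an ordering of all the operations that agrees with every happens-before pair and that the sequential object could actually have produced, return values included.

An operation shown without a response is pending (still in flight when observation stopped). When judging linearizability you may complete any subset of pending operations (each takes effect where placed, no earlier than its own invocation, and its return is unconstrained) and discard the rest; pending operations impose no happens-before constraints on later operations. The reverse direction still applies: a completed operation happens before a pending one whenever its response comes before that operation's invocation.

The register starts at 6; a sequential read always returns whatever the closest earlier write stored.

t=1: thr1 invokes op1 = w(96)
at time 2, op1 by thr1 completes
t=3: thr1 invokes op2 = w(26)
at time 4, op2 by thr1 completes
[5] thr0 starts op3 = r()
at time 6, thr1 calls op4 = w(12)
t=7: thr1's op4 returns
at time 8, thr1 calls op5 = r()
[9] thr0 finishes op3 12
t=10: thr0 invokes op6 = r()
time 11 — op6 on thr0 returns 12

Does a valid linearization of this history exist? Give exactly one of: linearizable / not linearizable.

a witness: op1, op2, op4, op3, op5, op6
step 1: op1 w(96) — value 96
step 2: op2 w(26) — value 26
step 3: op4 w(12) — value 12
step 4: op3 r() → 12 — value 12
step 5: op5 r() (pending, included) — value 12
step 6: op6 r() → 12 — value 12

linearizable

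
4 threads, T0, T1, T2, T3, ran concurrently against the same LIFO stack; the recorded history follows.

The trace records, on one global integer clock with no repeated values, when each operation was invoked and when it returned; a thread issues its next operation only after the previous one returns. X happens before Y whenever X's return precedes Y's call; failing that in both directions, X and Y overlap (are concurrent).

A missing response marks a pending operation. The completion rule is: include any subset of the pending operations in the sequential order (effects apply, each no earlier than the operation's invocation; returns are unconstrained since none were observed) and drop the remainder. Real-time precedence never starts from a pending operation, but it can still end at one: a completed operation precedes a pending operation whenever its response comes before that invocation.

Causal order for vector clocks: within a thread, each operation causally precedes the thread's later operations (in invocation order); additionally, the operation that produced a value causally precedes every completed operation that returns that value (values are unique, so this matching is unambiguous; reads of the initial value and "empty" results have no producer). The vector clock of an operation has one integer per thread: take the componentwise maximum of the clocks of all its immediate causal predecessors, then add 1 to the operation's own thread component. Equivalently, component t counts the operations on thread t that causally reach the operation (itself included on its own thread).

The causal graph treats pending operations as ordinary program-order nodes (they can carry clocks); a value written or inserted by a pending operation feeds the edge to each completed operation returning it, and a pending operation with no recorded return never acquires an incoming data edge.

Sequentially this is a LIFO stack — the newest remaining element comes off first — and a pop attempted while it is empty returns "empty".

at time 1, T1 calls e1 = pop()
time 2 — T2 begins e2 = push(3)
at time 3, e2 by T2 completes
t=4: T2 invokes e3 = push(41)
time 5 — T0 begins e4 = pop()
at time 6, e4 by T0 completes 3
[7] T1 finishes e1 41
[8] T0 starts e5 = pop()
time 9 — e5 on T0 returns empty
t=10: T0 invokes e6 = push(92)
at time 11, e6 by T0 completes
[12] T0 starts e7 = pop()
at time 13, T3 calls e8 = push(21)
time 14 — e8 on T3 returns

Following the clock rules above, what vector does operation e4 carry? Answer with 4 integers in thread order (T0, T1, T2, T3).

(1, 0, 1, 0)

root op e8, invoked 13: fresh clock plus T3's own tick → (0, 0, 0, 1)
root op e2, invoked 2: fresh clock plus T2's own tick → (0, 0, 1, 0)
merge at e3 (invoked 4): VC(e2)=(0, 0, 1, 0), own-thread bump on T2 → (0, 0, 2, 0)
merge at e4 (invoked 5): VC(e2)=(0, 0, 1, 0), own-thread bump on T0 → (1, 0, 1, 0)
merge at e1 (invoked 1): VC(e3)=(0, 0, 2, 0), own-thread bump on T1 → (0, 1, 2, 0)
merge at e5 (invoked 8): VC(e4)=(1, 0, 1, 0), own-thread bump on T0 → (2, 0, 1, 0)
merge at e6 (invoked 10): VC(e5)=(2, 0, 1, 0), own-thread bump on T0 → (3, 0, 1, 0)
merge at e7 (invoked 12): VC(e6)=(3, 0, 1, 0), own-thread bump on T0 → (4, 0, 1, 0)
target: VC(e4) = (1, 0, 1, 0)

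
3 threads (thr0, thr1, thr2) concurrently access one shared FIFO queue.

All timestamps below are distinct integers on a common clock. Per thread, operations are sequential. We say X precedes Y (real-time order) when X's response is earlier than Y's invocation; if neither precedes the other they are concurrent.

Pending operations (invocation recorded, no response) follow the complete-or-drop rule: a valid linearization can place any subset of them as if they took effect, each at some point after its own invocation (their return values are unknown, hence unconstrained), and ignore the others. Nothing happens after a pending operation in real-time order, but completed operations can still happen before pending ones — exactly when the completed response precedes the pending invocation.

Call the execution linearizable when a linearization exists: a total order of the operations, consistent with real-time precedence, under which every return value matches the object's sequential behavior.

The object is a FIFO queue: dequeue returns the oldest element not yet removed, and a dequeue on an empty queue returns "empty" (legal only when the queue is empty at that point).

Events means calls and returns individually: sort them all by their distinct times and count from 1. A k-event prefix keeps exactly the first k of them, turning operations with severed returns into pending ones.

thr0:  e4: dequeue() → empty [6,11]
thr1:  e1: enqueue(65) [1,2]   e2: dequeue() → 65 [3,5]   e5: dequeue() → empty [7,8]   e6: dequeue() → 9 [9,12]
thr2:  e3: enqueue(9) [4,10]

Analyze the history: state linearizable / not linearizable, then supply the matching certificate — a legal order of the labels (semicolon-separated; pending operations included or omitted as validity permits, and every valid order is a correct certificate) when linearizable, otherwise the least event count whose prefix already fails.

after step 1 (e1 enqueue(65)): queue <65>
after step 2 (e2 dequeue() → 65): queue <>
after step 3 (e4 dequeue() → empty): queue <>
after step 4 (e5 dequeue() → empty): queue <>
after step 5 (e3 enqueue(9)): queue <9>
after step 6 (e6 dequeue() → 9): queue <>

linearizable — witness: e1; e2; e4; e5; e3; e6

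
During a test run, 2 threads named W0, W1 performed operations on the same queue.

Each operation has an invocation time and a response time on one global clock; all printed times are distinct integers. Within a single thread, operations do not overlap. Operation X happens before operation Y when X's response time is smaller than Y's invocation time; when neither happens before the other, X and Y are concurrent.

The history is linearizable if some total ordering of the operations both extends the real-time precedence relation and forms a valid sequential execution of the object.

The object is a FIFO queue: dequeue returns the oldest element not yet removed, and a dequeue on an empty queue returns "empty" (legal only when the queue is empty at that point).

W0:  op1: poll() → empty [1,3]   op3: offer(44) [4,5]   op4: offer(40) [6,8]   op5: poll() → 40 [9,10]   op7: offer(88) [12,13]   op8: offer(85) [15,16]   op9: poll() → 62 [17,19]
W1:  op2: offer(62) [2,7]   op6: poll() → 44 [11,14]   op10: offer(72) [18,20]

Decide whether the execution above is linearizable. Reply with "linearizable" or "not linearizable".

not linearizable

prefix check: 1..9 passes, 1..10 fails once op5's time-10 response joins
real-time-consistent orders of the 5 completed operations: 4 — all fail the queue replay
e.g. op1, op2, op3, op4, op5: illegal at step 5, since op5 poll() → 40 cannot apply there
e.g. op1, op3, op2, op4, op5: illegal at step 5, since op5 poll() → 40 cannot apply there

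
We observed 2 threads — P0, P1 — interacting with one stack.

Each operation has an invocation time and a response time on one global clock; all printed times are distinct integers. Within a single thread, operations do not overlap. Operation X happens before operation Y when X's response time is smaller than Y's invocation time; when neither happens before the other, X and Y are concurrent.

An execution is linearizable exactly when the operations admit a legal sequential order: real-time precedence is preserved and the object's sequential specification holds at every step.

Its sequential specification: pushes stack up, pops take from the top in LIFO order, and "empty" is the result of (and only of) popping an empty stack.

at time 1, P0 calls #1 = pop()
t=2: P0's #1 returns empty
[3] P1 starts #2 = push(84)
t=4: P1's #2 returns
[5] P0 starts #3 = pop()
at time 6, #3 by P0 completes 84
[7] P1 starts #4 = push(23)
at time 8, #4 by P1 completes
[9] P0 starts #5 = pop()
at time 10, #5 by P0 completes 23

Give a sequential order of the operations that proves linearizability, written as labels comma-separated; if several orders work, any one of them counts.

#1, #2, #3, #4, #5

1. #1 pop() → empty, leaving stack <>
2. #2 push(84), leaving stack <84>
3. #3 pop() → 84, leaving stack <>
4. #4 push(23), leaving stack <23>
5. #5 pop() → 23, leaving stack <>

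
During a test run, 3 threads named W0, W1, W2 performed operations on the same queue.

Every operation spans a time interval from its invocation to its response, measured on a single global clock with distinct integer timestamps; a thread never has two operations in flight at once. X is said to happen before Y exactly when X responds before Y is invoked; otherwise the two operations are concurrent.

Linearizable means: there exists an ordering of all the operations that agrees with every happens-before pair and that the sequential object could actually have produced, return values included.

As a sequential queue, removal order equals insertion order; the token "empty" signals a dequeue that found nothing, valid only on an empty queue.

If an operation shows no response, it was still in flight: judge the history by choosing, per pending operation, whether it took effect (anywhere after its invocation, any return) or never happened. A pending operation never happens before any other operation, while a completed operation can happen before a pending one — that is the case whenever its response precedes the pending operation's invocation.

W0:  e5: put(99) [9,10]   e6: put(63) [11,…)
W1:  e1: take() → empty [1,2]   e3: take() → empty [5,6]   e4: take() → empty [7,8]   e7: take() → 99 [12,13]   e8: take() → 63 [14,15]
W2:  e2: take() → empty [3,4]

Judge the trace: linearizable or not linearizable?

witness order: e1, e2, e3, e4, e5, e6, e7, e8
step 1: e1 take() → empty — queue <>
step 2: e2 take() → empty — queue <>
step 3: e3 take() → empty — queue <>
step 4: e4 take() → empty — queue <>
step 5: e5 put(99) — queue <99>
step 6: e6 put(63) (pending, included) — queue <99,63>
step 7: e7 take() → 99 — queue <63>
step 8: e8 take() → 63 — queue <>

linearizable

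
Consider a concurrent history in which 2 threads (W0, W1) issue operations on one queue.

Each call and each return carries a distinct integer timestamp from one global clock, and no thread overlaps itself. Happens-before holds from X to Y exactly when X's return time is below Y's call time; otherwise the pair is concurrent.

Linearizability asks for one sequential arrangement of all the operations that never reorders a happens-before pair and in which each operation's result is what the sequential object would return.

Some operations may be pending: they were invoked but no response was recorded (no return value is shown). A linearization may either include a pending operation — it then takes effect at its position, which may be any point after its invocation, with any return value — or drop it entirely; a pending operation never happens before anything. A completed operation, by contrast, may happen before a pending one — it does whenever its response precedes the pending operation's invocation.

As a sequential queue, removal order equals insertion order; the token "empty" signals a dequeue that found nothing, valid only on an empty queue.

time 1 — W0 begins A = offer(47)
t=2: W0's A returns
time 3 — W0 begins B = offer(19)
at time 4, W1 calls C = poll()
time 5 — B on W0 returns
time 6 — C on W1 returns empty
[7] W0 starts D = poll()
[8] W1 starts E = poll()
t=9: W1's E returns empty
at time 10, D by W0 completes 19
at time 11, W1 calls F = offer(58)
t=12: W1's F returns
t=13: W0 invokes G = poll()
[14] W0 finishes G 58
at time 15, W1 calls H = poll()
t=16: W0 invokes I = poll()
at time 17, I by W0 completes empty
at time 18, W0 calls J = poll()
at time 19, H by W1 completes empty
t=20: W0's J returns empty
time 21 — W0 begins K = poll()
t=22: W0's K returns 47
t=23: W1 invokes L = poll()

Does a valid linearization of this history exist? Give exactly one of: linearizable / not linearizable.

not linearizable

events 1..5 are fine; event 6 — the response of C at time 6 — makes the prefix non-linearizable
real-time-consistent orders of the 3 completed operations: 2 — all fail the queue replay
sample order A, B, C stalls at step 3 — C poll() → empty has no legal effect
sample order A, C, B stalls at step 2 — C poll() → empty has no legal effect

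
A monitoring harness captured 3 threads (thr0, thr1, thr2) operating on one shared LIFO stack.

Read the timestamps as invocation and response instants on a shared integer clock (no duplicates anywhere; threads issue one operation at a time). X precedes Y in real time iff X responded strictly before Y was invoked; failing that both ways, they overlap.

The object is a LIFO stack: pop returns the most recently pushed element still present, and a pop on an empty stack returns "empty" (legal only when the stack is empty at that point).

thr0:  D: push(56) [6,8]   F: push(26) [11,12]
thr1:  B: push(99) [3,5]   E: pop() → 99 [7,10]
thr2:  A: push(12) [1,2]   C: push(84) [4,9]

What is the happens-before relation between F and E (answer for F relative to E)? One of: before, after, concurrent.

F spans [11,12], E spans [7,10]
resp(E)=10 < inv(F)=11

after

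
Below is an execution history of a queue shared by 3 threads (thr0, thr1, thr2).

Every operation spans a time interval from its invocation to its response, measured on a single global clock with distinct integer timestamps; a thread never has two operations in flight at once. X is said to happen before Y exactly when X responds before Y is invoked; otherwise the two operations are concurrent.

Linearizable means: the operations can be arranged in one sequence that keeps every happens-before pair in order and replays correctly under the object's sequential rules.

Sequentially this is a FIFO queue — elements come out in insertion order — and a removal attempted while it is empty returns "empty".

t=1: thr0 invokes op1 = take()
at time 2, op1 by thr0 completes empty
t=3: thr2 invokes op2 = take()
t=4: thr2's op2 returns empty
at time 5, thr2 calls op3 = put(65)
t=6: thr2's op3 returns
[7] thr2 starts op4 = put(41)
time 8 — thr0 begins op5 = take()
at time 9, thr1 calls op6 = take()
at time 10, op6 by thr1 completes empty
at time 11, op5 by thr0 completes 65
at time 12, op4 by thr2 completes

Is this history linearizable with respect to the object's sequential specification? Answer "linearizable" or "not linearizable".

a witness: op1, op2, op3, op5, op6, op4
1. op1 take() → empty, leaving queue <>
2. op2 take() → empty, leaving queue <>
3. op3 put(65), leaving queue <65>
4. op5 take() → 65, leaving queue <>
5. op6 take() → empty, leaving queue <>
6. op4 put(41), leaving queue <41>

linearizable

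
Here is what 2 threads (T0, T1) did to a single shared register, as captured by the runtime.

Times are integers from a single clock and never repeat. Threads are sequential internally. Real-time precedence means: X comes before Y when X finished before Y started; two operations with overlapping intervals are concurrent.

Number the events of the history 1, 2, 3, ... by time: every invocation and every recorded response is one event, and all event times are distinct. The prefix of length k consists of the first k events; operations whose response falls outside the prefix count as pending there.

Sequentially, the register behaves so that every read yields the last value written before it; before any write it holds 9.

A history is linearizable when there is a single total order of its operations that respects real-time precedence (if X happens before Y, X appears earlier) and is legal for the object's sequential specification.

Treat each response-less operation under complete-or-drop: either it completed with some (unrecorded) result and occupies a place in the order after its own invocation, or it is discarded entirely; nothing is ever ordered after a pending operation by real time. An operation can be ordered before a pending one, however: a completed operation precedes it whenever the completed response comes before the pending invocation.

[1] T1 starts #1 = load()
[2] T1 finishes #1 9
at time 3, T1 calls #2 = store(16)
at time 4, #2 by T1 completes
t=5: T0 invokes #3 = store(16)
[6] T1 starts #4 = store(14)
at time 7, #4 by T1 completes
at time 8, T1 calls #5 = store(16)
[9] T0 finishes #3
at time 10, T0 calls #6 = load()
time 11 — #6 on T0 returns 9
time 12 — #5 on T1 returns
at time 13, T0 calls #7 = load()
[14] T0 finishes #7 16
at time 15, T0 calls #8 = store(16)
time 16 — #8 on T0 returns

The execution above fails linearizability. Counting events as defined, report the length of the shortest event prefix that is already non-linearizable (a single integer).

11

events 1..10 are linearizable; a witness order is #1, #2, #3, #4:
after step 1 (#1 load() → 9): value 9
after step 2 (#2 store(16)): value 16
after step 3 (#3 store(16)): value 16
after step 4 (#4 store(14)): value 14
event 11 — #6's response, time 11 — after it, nothing linearizes
every completion of the 1 pending operation (#5) was checked; none linearizes
e.g. #1, #2, #3, #4, #6 (pending dropped): illegal at step 5, since #6 load() → 9 cannot apply there
e.g. #1, #2, #4, #3, #6 (pending dropped): illegal at step 5, since #6 load() → 9 cannot apply there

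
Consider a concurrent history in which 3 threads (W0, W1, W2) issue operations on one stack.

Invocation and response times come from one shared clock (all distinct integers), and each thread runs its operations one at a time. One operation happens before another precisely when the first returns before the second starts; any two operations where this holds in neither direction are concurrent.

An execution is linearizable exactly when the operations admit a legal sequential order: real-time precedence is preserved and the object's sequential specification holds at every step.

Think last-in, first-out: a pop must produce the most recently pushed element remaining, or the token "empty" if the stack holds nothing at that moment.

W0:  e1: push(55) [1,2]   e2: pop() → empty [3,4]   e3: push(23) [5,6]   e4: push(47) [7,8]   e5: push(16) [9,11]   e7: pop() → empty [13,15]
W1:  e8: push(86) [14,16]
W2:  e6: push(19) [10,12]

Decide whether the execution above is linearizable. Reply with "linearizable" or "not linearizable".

not linearizable

events 1..3 are fine; event 4 — the response of e2 at time 4 — makes the prefix non-linearizable
one real-time candidate order over the 2 completed operations — the stack replay rejects it
one such order, e1, e2, breaks at step 2 where e2 pop() → empty is illegal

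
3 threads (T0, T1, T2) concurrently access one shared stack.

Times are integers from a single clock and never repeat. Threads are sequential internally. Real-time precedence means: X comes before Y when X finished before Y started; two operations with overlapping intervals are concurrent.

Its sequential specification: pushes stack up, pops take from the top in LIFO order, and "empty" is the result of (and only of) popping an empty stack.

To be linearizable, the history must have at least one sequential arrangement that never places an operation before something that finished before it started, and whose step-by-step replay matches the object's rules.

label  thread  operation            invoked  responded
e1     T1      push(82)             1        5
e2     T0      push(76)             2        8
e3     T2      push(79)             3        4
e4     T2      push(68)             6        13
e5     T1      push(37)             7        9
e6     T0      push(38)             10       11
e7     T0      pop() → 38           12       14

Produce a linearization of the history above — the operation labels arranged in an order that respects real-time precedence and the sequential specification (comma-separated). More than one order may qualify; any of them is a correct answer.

e1, e2, e3, e4, e5, e6, e7

1. e1 push(82), leaving stack <82>
2. e2 push(76), leaving stack <82,76>
3. e3 push(79), leaving stack <82,76,79>
4. e4 push(68), leaving stack <82,76,79,68>
5. e5 push(37), leaving stack <82,76,79,68,37>
6. e6 push(38), leaving stack <82,76,79,68,37,38>
7. e7 pop() → 38, leaving stack <82,76,79,68,37>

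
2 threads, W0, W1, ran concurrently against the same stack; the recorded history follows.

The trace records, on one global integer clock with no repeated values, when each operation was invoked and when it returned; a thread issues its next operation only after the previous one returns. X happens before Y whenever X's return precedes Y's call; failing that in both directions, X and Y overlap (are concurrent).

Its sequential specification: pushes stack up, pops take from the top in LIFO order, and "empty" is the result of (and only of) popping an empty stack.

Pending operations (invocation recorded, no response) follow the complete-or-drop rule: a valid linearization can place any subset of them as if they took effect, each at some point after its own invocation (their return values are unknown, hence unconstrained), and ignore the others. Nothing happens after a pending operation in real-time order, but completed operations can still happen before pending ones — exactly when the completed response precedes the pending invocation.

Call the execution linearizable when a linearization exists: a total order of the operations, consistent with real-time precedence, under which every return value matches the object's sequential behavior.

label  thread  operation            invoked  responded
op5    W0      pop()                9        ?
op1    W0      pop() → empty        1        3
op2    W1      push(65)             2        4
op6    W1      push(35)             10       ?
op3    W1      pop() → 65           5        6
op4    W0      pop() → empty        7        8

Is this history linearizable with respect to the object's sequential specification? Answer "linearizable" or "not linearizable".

one valid linearization: op1, op2, op3, op4
1. op1 pop() → empty, leaving stack <>
2. op2 push(65), leaving stack <65>
3. op3 pop() → 65, leaving stack <>
4. op4 pop() → empty, leaving stack <>

linearizable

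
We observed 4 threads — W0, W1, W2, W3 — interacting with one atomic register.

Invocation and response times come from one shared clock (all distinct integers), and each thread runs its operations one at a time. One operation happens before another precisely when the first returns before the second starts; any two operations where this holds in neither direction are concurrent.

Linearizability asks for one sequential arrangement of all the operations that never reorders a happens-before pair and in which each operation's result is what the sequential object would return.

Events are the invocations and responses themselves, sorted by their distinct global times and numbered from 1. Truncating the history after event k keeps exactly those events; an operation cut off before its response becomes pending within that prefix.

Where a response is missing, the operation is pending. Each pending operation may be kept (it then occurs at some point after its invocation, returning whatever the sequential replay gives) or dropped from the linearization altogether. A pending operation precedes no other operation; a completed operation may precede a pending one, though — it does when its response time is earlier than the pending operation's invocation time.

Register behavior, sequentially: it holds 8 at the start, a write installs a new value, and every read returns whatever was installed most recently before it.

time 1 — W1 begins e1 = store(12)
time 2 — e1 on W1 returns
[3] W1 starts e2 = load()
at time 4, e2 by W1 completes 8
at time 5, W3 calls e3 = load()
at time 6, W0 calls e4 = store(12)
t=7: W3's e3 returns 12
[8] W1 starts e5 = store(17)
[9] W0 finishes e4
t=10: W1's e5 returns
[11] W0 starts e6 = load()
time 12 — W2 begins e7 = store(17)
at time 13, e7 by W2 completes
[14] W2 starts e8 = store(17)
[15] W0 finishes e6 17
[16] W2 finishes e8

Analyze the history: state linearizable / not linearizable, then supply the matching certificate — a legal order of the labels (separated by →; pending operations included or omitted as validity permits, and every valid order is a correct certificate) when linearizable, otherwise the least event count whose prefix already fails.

not linearizable — minimal violating prefix: 4 events

cut after 3 events: linearizable; cut after 4 events (e2 responds, time 4): not linearizable
exactly one order of the 2 completed ops respects real time; the atomic register replay fails
sample order e1, e2 stalls at step 2 — e2 load() → 8 has no legal effect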